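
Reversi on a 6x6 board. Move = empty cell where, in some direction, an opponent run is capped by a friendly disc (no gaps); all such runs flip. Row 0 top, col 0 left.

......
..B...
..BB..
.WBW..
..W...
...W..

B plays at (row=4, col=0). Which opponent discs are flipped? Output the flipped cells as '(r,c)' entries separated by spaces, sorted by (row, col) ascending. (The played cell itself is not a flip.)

Dir NW: edge -> no flip
Dir N: first cell '.' (not opp) -> no flip
Dir NE: opp run (3,1) capped by B -> flip
Dir W: edge -> no flip
Dir E: first cell '.' (not opp) -> no flip
Dir SW: edge -> no flip
Dir S: first cell '.' (not opp) -> no flip
Dir SE: first cell '.' (not opp) -> no flip

Answer: (3,1)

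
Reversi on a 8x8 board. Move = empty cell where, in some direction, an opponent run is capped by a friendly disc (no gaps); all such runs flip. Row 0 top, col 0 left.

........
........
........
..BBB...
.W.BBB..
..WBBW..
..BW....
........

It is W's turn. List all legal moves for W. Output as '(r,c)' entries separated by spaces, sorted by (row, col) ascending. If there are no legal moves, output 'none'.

(2,1): no bracket -> illegal
(2,2): flips 2 -> legal
(2,3): flips 4 -> legal
(2,4): no bracket -> illegal
(2,5): flips 2 -> legal
(3,1): no bracket -> illegal
(3,5): flips 1 -> legal
(3,6): flips 2 -> legal
(4,2): no bracket -> illegal
(4,6): no bracket -> illegal
(5,1): no bracket -> illegal
(5,6): no bracket -> illegal
(6,1): flips 1 -> legal
(6,4): no bracket -> illegal
(6,5): no bracket -> illegal
(7,1): no bracket -> illegal
(7,2): flips 1 -> legal
(7,3): no bracket -> illegal

Answer: (2,2) (2,3) (2,5) (3,5) (3,6) (6,1) (7,2)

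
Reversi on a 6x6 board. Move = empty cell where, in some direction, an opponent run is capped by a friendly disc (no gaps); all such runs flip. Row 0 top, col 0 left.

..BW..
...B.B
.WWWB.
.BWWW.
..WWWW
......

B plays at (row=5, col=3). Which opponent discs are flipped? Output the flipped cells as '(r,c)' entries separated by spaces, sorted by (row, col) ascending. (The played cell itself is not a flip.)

Dir NW: opp run (4,2) capped by B -> flip
Dir N: opp run (4,3) (3,3) (2,3) capped by B -> flip
Dir NE: opp run (4,4), next='.' -> no flip
Dir W: first cell '.' (not opp) -> no flip
Dir E: first cell '.' (not opp) -> no flip
Dir SW: edge -> no flip
Dir S: edge -> no flip
Dir SE: edge -> no flip

Answer: (2,3) (3,3) (4,2) (4,3)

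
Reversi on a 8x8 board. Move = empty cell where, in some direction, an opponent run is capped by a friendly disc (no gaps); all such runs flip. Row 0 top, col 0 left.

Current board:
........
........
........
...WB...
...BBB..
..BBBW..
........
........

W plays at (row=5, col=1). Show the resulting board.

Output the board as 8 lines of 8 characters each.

Place W at (5,1); scan 8 dirs for brackets.
Dir NW: first cell '.' (not opp) -> no flip
Dir N: first cell '.' (not opp) -> no flip
Dir NE: first cell '.' (not opp) -> no flip
Dir W: first cell '.' (not opp) -> no flip
Dir E: opp run (5,2) (5,3) (5,4) capped by W -> flip
Dir SW: first cell '.' (not opp) -> no flip
Dir S: first cell '.' (not opp) -> no flip
Dir SE: first cell '.' (not opp) -> no flip
All flips: (5,2) (5,3) (5,4)

Answer: ........
........
........
...WB...
...BBB..
.WWWWW..
........
........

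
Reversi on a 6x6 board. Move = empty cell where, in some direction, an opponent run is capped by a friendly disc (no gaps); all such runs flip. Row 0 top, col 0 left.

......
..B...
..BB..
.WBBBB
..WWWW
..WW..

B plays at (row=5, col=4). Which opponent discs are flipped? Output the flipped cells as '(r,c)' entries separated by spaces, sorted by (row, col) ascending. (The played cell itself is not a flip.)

Dir NW: opp run (4,3) capped by B -> flip
Dir N: opp run (4,4) capped by B -> flip
Dir NE: opp run (4,5), next=edge -> no flip
Dir W: opp run (5,3) (5,2), next='.' -> no flip
Dir E: first cell '.' (not opp) -> no flip
Dir SW: edge -> no flip
Dir S: edge -> no flip
Dir SE: edge -> no flip

Answer: (4,3) (4,4)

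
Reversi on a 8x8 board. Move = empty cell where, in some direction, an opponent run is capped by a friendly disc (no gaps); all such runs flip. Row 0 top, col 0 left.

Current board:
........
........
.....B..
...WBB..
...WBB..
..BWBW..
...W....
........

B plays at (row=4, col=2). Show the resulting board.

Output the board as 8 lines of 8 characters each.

Answer: ........
........
.....B..
...WBB..
..BBBB..
..BWBW..
...W....
........

Derivation:
Place B at (4,2); scan 8 dirs for brackets.
Dir NW: first cell '.' (not opp) -> no flip
Dir N: first cell '.' (not opp) -> no flip
Dir NE: opp run (3,3), next='.' -> no flip
Dir W: first cell '.' (not opp) -> no flip
Dir E: opp run (4,3) capped by B -> flip
Dir SW: first cell '.' (not opp) -> no flip
Dir S: first cell 'B' (not opp) -> no flip
Dir SE: opp run (5,3), next='.' -> no flip
All flips: (4,3)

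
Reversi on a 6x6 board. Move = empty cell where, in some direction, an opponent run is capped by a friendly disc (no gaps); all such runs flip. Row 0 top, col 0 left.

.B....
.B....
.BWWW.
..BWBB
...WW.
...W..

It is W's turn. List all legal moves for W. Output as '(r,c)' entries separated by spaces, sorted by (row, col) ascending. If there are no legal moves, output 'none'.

Answer: (0,0) (1,0) (2,0) (2,5) (3,1) (4,1) (4,2) (4,5)

Derivation:
(0,0): flips 1 -> legal
(0,2): no bracket -> illegal
(1,0): flips 2 -> legal
(1,2): no bracket -> illegal
(2,0): flips 1 -> legal
(2,5): flips 1 -> legal
(3,0): no bracket -> illegal
(3,1): flips 1 -> legal
(4,1): flips 1 -> legal
(4,2): flips 1 -> legal
(4,5): flips 1 -> legal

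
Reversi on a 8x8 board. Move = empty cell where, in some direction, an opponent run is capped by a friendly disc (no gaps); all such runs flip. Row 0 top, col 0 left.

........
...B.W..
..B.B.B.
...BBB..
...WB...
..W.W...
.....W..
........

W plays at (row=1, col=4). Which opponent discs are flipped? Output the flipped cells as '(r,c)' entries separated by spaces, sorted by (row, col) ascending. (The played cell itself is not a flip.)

Dir NW: first cell '.' (not opp) -> no flip
Dir N: first cell '.' (not opp) -> no flip
Dir NE: first cell '.' (not opp) -> no flip
Dir W: opp run (1,3), next='.' -> no flip
Dir E: first cell 'W' (not opp) -> no flip
Dir SW: first cell '.' (not opp) -> no flip
Dir S: opp run (2,4) (3,4) (4,4) capped by W -> flip
Dir SE: first cell '.' (not opp) -> no flip

Answer: (2,4) (3,4) (4,4)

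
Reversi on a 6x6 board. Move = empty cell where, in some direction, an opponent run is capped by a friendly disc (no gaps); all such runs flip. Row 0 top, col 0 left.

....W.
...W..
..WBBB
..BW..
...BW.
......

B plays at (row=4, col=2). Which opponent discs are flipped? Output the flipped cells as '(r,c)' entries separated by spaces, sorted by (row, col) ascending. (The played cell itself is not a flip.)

Dir NW: first cell '.' (not opp) -> no flip
Dir N: first cell 'B' (not opp) -> no flip
Dir NE: opp run (3,3) capped by B -> flip
Dir W: first cell '.' (not opp) -> no flip
Dir E: first cell 'B' (not opp) -> no flip
Dir SW: first cell '.' (not opp) -> no flip
Dir S: first cell '.' (not opp) -> no flip
Dir SE: first cell '.' (not opp) -> no flip

Answer: (3,3)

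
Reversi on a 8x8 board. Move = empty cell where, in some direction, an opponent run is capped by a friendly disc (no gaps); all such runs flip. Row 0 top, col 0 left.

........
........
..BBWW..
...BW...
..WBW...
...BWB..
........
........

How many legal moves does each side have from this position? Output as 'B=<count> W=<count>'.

Answer: B=9 W=9

Derivation:
-- B to move --
(1,3): no bracket -> illegal
(1,4): no bracket -> illegal
(1,5): flips 1 -> legal
(1,6): flips 2 -> legal
(2,6): flips 2 -> legal
(3,1): flips 1 -> legal
(3,2): no bracket -> illegal
(3,5): flips 2 -> legal
(3,6): no bracket -> illegal
(4,1): flips 1 -> legal
(4,5): flips 2 -> legal
(5,1): flips 1 -> legal
(5,2): no bracket -> illegal
(6,3): no bracket -> illegal
(6,4): no bracket -> illegal
(6,5): flips 1 -> legal
B mobility = 9
-- W to move --
(1,1): flips 2 -> legal
(1,2): flips 1 -> legal
(1,3): no bracket -> illegal
(1,4): no bracket -> illegal
(2,1): flips 2 -> legal
(3,1): no bracket -> illegal
(3,2): flips 2 -> legal
(4,5): no bracket -> illegal
(4,6): no bracket -> illegal
(5,2): flips 2 -> legal
(5,6): flips 1 -> legal
(6,2): flips 1 -> legal
(6,3): no bracket -> illegal
(6,4): flips 1 -> legal
(6,5): no bracket -> illegal
(6,6): flips 1 -> legal
W mobility = 9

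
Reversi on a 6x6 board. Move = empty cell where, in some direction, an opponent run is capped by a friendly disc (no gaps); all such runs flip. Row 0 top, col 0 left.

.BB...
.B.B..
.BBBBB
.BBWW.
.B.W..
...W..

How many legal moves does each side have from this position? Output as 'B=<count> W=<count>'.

Answer: B=6 W=7

Derivation:
-- B to move --
(3,5): flips 2 -> legal
(4,2): flips 1 -> legal
(4,4): flips 2 -> legal
(4,5): flips 1 -> legal
(5,2): flips 2 -> legal
(5,4): flips 1 -> legal
B mobility = 6
-- W to move --
(0,0): flips 2 -> legal
(0,3): flips 2 -> legal
(0,4): no bracket -> illegal
(1,0): flips 2 -> legal
(1,2): flips 1 -> legal
(1,4): flips 1 -> legal
(1,5): flips 1 -> legal
(2,0): no bracket -> illegal
(3,0): flips 2 -> legal
(3,5): no bracket -> illegal
(4,0): no bracket -> illegal
(4,2): no bracket -> illegal
(5,0): no bracket -> illegal
(5,1): no bracket -> illegal
(5,2): no bracket -> illegal
W mobility = 7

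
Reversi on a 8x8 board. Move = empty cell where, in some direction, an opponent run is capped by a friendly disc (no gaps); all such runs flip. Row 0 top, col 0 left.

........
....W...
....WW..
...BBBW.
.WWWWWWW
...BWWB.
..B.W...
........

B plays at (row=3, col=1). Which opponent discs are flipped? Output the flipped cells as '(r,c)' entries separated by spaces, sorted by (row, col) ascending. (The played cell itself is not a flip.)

Answer: (4,2)

Derivation:
Dir NW: first cell '.' (not opp) -> no flip
Dir N: first cell '.' (not opp) -> no flip
Dir NE: first cell '.' (not opp) -> no flip
Dir W: first cell '.' (not opp) -> no flip
Dir E: first cell '.' (not opp) -> no flip
Dir SW: first cell '.' (not opp) -> no flip
Dir S: opp run (4,1), next='.' -> no flip
Dir SE: opp run (4,2) capped by B -> flip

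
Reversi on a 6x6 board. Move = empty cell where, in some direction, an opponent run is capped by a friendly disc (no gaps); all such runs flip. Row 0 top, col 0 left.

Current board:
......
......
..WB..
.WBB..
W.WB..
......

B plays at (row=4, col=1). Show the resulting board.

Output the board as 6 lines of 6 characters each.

Answer: ......
......
..WB..
.WBB..
WBBB..
......

Derivation:
Place B at (4,1); scan 8 dirs for brackets.
Dir NW: first cell '.' (not opp) -> no flip
Dir N: opp run (3,1), next='.' -> no flip
Dir NE: first cell 'B' (not opp) -> no flip
Dir W: opp run (4,0), next=edge -> no flip
Dir E: opp run (4,2) capped by B -> flip
Dir SW: first cell '.' (not opp) -> no flip
Dir S: first cell '.' (not opp) -> no flip
Dir SE: first cell '.' (not opp) -> no flip
All flips: (4,2)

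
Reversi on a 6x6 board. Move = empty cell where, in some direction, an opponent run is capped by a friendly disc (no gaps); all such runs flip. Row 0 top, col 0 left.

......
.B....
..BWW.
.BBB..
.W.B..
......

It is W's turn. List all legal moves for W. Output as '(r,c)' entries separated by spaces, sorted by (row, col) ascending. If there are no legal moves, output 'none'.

Answer: (2,1) (4,2) (5,3)

Derivation:
(0,0): no bracket -> illegal
(0,1): no bracket -> illegal
(0,2): no bracket -> illegal
(1,0): no bracket -> illegal
(1,2): no bracket -> illegal
(1,3): no bracket -> illegal
(2,0): no bracket -> illegal
(2,1): flips 2 -> legal
(3,0): no bracket -> illegal
(3,4): no bracket -> illegal
(4,0): no bracket -> illegal
(4,2): flips 1 -> legal
(4,4): no bracket -> illegal
(5,2): no bracket -> illegal
(5,3): flips 2 -> legal
(5,4): no bracket -> illegal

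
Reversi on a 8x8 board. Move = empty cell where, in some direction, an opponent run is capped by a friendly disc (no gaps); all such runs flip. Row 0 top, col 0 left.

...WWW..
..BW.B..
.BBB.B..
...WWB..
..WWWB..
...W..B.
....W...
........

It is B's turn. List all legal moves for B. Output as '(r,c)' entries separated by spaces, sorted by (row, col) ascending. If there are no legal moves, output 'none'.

(0,2): no bracket -> illegal
(0,6): no bracket -> illegal
(1,4): flips 1 -> legal
(1,6): no bracket -> illegal
(2,4): no bracket -> illegal
(3,1): no bracket -> illegal
(3,2): flips 2 -> legal
(4,1): flips 3 -> legal
(5,1): no bracket -> illegal
(5,2): flips 2 -> legal
(5,4): no bracket -> illegal
(5,5): flips 2 -> legal
(6,2): flips 2 -> legal
(6,3): flips 3 -> legal
(6,5): no bracket -> illegal
(7,3): no bracket -> illegal
(7,4): no bracket -> illegal
(7,5): no bracket -> illegal

Answer: (1,4) (3,2) (4,1) (5,2) (5,5) (6,2) (6,3)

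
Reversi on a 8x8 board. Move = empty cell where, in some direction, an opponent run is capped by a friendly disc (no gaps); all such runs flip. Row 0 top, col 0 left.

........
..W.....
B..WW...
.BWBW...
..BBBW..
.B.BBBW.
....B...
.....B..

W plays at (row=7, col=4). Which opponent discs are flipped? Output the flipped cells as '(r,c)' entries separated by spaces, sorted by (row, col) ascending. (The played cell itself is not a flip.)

Answer: (4,4) (5,4) (6,4)

Derivation:
Dir NW: first cell '.' (not opp) -> no flip
Dir N: opp run (6,4) (5,4) (4,4) capped by W -> flip
Dir NE: first cell '.' (not opp) -> no flip
Dir W: first cell '.' (not opp) -> no flip
Dir E: opp run (7,5), next='.' -> no flip
Dir SW: edge -> no flip
Dir S: edge -> no flip
Dir SE: edge -> no flip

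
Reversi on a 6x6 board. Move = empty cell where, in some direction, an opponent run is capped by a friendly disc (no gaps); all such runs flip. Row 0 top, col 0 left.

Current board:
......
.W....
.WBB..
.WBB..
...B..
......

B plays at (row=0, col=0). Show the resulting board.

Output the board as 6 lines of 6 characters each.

Answer: B.....
.B....
.WBB..
.WBB..
...B..
......

Derivation:
Place B at (0,0); scan 8 dirs for brackets.
Dir NW: edge -> no flip
Dir N: edge -> no flip
Dir NE: edge -> no flip
Dir W: edge -> no flip
Dir E: first cell '.' (not opp) -> no flip
Dir SW: edge -> no flip
Dir S: first cell '.' (not opp) -> no flip
Dir SE: opp run (1,1) capped by B -> flip
All flips: (1,1)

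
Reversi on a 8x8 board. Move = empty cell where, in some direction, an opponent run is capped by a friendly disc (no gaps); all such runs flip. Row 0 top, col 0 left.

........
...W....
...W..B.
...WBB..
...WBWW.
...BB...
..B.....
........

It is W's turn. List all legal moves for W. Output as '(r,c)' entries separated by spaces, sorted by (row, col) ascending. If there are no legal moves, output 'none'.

(1,5): no bracket -> illegal
(1,6): no bracket -> illegal
(1,7): no bracket -> illegal
(2,4): flips 1 -> legal
(2,5): flips 2 -> legal
(2,7): no bracket -> illegal
(3,6): flips 2 -> legal
(3,7): no bracket -> illegal
(4,2): no bracket -> illegal
(5,1): no bracket -> illegal
(5,2): no bracket -> illegal
(5,5): flips 1 -> legal
(6,1): no bracket -> illegal
(6,3): flips 2 -> legal
(6,4): no bracket -> illegal
(6,5): flips 1 -> legal
(7,1): no bracket -> illegal
(7,2): no bracket -> illegal
(7,3): no bracket -> illegal

Answer: (2,4) (2,5) (3,6) (5,5) (6,3) (6,5)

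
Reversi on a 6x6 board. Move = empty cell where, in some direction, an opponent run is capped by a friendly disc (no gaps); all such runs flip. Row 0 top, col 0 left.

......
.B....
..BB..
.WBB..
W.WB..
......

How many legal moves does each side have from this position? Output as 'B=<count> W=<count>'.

Answer: B=4 W=5

Derivation:
-- B to move --
(2,0): no bracket -> illegal
(2,1): no bracket -> illegal
(3,0): flips 1 -> legal
(4,1): flips 1 -> legal
(5,0): no bracket -> illegal
(5,1): flips 1 -> legal
(5,2): flips 1 -> legal
(5,3): no bracket -> illegal
B mobility = 4
-- W to move --
(0,0): no bracket -> illegal
(0,1): no bracket -> illegal
(0,2): no bracket -> illegal
(1,0): no bracket -> illegal
(1,2): flips 2 -> legal
(1,3): flips 1 -> legal
(1,4): no bracket -> illegal
(2,0): no bracket -> illegal
(2,1): no bracket -> illegal
(2,4): flips 1 -> legal
(3,4): flips 2 -> legal
(4,1): no bracket -> illegal
(4,4): flips 1 -> legal
(5,2): no bracket -> illegal
(5,3): no bracket -> illegal
(5,4): no bracket -> illegal
W mobility = 5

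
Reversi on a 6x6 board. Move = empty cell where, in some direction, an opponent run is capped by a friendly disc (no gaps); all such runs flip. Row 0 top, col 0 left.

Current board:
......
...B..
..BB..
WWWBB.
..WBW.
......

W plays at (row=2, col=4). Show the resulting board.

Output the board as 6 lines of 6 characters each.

Place W at (2,4); scan 8 dirs for brackets.
Dir NW: opp run (1,3), next='.' -> no flip
Dir N: first cell '.' (not opp) -> no flip
Dir NE: first cell '.' (not opp) -> no flip
Dir W: opp run (2,3) (2,2), next='.' -> no flip
Dir E: first cell '.' (not opp) -> no flip
Dir SW: opp run (3,3) capped by W -> flip
Dir S: opp run (3,4) capped by W -> flip
Dir SE: first cell '.' (not opp) -> no flip
All flips: (3,3) (3,4)

Answer: ......
...B..
..BBW.
WWWWW.
..WBW.
......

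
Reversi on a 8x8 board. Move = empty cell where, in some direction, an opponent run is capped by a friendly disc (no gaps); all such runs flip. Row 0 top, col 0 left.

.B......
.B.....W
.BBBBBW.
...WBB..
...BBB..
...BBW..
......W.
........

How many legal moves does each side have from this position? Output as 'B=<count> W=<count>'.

-- B to move --
(0,6): no bracket -> illegal
(0,7): no bracket -> illegal
(1,5): no bracket -> illegal
(1,6): no bracket -> illegal
(2,7): flips 1 -> legal
(3,2): flips 1 -> legal
(3,6): no bracket -> illegal
(3,7): no bracket -> illegal
(4,2): flips 1 -> legal
(4,6): no bracket -> illegal
(5,6): flips 1 -> legal
(5,7): no bracket -> illegal
(6,4): no bracket -> illegal
(6,5): flips 1 -> legal
(6,7): no bracket -> illegal
(7,5): no bracket -> illegal
(7,6): no bracket -> illegal
(7,7): flips 2 -> legal
B mobility = 6
-- W to move --
(0,0): flips 2 -> legal
(0,2): no bracket -> illegal
(1,0): no bracket -> illegal
(1,2): no bracket -> illegal
(1,3): flips 1 -> legal
(1,4): no bracket -> illegal
(1,5): flips 4 -> legal
(1,6): no bracket -> illegal
(2,0): flips 5 -> legal
(3,0): no bracket -> illegal
(3,1): no bracket -> illegal
(3,2): no bracket -> illegal
(3,6): flips 2 -> legal
(4,2): no bracket -> illegal
(4,6): no bracket -> illegal
(5,2): flips 2 -> legal
(5,6): no bracket -> illegal
(6,2): flips 3 -> legal
(6,3): flips 2 -> legal
(6,4): no bracket -> illegal
(6,5): no bracket -> illegal
W mobility = 8

Answer: B=6 W=8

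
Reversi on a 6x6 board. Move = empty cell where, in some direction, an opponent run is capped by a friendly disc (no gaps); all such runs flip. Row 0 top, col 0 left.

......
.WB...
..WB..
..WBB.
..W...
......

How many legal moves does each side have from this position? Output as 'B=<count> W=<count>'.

Answer: B=7 W=6

Derivation:
-- B to move --
(0,0): flips 2 -> legal
(0,1): no bracket -> illegal
(0,2): no bracket -> illegal
(1,0): flips 1 -> legal
(1,3): no bracket -> illegal
(2,0): no bracket -> illegal
(2,1): flips 1 -> legal
(3,1): flips 1 -> legal
(4,1): flips 1 -> legal
(4,3): no bracket -> illegal
(5,1): flips 1 -> legal
(5,2): flips 3 -> legal
(5,3): no bracket -> illegal
B mobility = 7
-- W to move --
(0,1): no bracket -> illegal
(0,2): flips 1 -> legal
(0,3): no bracket -> illegal
(1,3): flips 1 -> legal
(1,4): flips 1 -> legal
(2,1): no bracket -> illegal
(2,4): flips 2 -> legal
(2,5): no bracket -> illegal
(3,5): flips 2 -> legal
(4,3): no bracket -> illegal
(4,4): flips 1 -> legal
(4,5): no bracket -> illegal
W mobility = 6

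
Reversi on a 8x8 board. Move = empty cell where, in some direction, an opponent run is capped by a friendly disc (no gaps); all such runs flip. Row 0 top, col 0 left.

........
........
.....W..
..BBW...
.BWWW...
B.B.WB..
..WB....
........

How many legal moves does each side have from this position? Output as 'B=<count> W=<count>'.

Answer: B=8 W=11

Derivation:
-- B to move --
(1,4): no bracket -> illegal
(1,5): no bracket -> illegal
(1,6): flips 3 -> legal
(2,3): no bracket -> illegal
(2,4): no bracket -> illegal
(2,6): no bracket -> illegal
(3,1): no bracket -> illegal
(3,5): flips 1 -> legal
(3,6): no bracket -> illegal
(4,5): flips 4 -> legal
(5,1): flips 1 -> legal
(5,3): flips 2 -> legal
(6,1): flips 1 -> legal
(6,4): no bracket -> illegal
(6,5): flips 2 -> legal
(7,1): no bracket -> illegal
(7,2): flips 1 -> legal
(7,3): no bracket -> illegal
B mobility = 8
-- W to move --
(2,1): flips 1 -> legal
(2,2): flips 2 -> legal
(2,3): flips 1 -> legal
(2,4): flips 1 -> legal
(3,0): no bracket -> illegal
(3,1): flips 2 -> legal
(4,0): flips 1 -> legal
(4,5): no bracket -> illegal
(4,6): no bracket -> illegal
(5,1): no bracket -> illegal
(5,3): no bracket -> illegal
(5,6): flips 1 -> legal
(6,0): no bracket -> illegal
(6,1): flips 1 -> legal
(6,4): flips 1 -> legal
(6,5): no bracket -> illegal
(6,6): flips 1 -> legal
(7,2): flips 1 -> legal
(7,3): no bracket -> illegal
(7,4): no bracket -> illegal
W mobility = 11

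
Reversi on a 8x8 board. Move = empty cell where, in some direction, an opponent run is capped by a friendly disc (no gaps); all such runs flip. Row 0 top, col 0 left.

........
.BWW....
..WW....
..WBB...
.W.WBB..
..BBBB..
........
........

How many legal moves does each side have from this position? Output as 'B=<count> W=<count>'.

Answer: B=7 W=10

Derivation:
-- B to move --
(0,1): flips 2 -> legal
(0,2): no bracket -> illegal
(0,3): flips 2 -> legal
(0,4): no bracket -> illegal
(1,4): flips 2 -> legal
(2,1): flips 2 -> legal
(2,4): no bracket -> illegal
(3,0): flips 1 -> legal
(3,1): flips 1 -> legal
(4,0): no bracket -> illegal
(4,2): flips 1 -> legal
(5,0): no bracket -> illegal
(5,1): no bracket -> illegal
B mobility = 7
-- W to move --
(0,0): flips 1 -> legal
(0,1): no bracket -> illegal
(0,2): no bracket -> illegal
(1,0): flips 1 -> legal
(2,0): no bracket -> illegal
(2,1): no bracket -> illegal
(2,4): no bracket -> illegal
(2,5): flips 1 -> legal
(3,5): flips 2 -> legal
(3,6): no bracket -> illegal
(4,2): no bracket -> illegal
(4,6): flips 2 -> legal
(5,1): no bracket -> illegal
(5,6): flips 2 -> legal
(6,1): flips 1 -> legal
(6,2): no bracket -> illegal
(6,3): flips 2 -> legal
(6,4): no bracket -> illegal
(6,5): flips 1 -> legal
(6,6): flips 3 -> legal
W mobility = 10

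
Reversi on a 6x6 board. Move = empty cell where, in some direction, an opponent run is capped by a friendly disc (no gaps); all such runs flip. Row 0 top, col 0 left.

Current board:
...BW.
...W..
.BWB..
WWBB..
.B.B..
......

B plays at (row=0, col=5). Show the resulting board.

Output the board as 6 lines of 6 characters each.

Answer: ...BBB
...W..
.BWB..
WWBB..
.B.B..
......

Derivation:
Place B at (0,5); scan 8 dirs for brackets.
Dir NW: edge -> no flip
Dir N: edge -> no flip
Dir NE: edge -> no flip
Dir W: opp run (0,4) capped by B -> flip
Dir E: edge -> no flip
Dir SW: first cell '.' (not opp) -> no flip
Dir S: first cell '.' (not opp) -> no flip
Dir SE: edge -> no flip
All flips: (0,4)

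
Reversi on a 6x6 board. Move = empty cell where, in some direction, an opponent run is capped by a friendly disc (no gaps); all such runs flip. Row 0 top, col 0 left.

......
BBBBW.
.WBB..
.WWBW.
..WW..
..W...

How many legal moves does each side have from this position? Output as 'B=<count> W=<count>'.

Answer: B=11 W=5

Derivation:
-- B to move --
(0,3): no bracket -> illegal
(0,4): no bracket -> illegal
(0,5): flips 1 -> legal
(1,5): flips 1 -> legal
(2,0): flips 1 -> legal
(2,4): no bracket -> illegal
(2,5): no bracket -> illegal
(3,0): flips 3 -> legal
(3,5): flips 1 -> legal
(4,0): flips 1 -> legal
(4,1): flips 3 -> legal
(4,4): no bracket -> illegal
(4,5): flips 1 -> legal
(5,1): flips 1 -> legal
(5,3): flips 1 -> legal
(5,4): flips 3 -> legal
B mobility = 11
-- W to move --
(0,0): no bracket -> illegal
(0,1): flips 3 -> legal
(0,2): flips 2 -> legal
(0,3): flips 4 -> legal
(0,4): flips 2 -> legal
(2,0): no bracket -> illegal
(2,4): flips 3 -> legal
(4,4): no bracket -> illegal
W mobility = 5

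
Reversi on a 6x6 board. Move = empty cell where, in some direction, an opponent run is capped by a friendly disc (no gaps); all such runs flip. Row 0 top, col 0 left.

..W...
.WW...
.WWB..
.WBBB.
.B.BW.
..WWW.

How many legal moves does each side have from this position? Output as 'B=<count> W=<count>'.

Answer: B=7 W=8

Derivation:
-- B to move --
(0,0): flips 2 -> legal
(0,1): flips 4 -> legal
(0,3): no bracket -> illegal
(1,0): flips 1 -> legal
(1,3): no bracket -> illegal
(2,0): flips 2 -> legal
(3,0): flips 1 -> legal
(3,5): no bracket -> illegal
(4,0): no bracket -> illegal
(4,2): no bracket -> illegal
(4,5): flips 1 -> legal
(5,1): no bracket -> illegal
(5,5): flips 1 -> legal
B mobility = 7
-- W to move --
(1,3): flips 3 -> legal
(1,4): no bracket -> illegal
(2,4): flips 2 -> legal
(2,5): flips 2 -> legal
(3,0): flips 1 -> legal
(3,5): flips 3 -> legal
(4,0): no bracket -> illegal
(4,2): flips 2 -> legal
(4,5): flips 2 -> legal
(5,0): no bracket -> illegal
(5,1): flips 1 -> legal
W mobility = 8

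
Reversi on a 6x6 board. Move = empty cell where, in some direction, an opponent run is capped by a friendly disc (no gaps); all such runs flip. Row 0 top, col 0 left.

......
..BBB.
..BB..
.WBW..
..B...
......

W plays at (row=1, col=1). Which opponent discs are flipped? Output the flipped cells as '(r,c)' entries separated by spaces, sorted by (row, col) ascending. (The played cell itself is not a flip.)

Dir NW: first cell '.' (not opp) -> no flip
Dir N: first cell '.' (not opp) -> no flip
Dir NE: first cell '.' (not opp) -> no flip
Dir W: first cell '.' (not opp) -> no flip
Dir E: opp run (1,2) (1,3) (1,4), next='.' -> no flip
Dir SW: first cell '.' (not opp) -> no flip
Dir S: first cell '.' (not opp) -> no flip
Dir SE: opp run (2,2) capped by W -> flip

Answer: (2,2)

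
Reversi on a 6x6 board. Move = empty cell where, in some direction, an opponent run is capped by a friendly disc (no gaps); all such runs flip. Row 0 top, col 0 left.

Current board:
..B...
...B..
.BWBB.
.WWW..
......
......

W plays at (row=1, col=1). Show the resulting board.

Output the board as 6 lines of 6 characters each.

Place W at (1,1); scan 8 dirs for brackets.
Dir NW: first cell '.' (not opp) -> no flip
Dir N: first cell '.' (not opp) -> no flip
Dir NE: opp run (0,2), next=edge -> no flip
Dir W: first cell '.' (not opp) -> no flip
Dir E: first cell '.' (not opp) -> no flip
Dir SW: first cell '.' (not opp) -> no flip
Dir S: opp run (2,1) capped by W -> flip
Dir SE: first cell 'W' (not opp) -> no flip
All flips: (2,1)

Answer: ..B...
.W.B..
.WWBB.
.WWW..
......
......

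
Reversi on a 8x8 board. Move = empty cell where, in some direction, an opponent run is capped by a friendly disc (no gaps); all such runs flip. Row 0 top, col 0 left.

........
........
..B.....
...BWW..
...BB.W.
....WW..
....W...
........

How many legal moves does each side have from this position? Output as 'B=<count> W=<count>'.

-- B to move --
(2,3): no bracket -> illegal
(2,4): flips 1 -> legal
(2,5): flips 1 -> legal
(2,6): flips 1 -> legal
(3,6): flips 2 -> legal
(3,7): no bracket -> illegal
(4,5): no bracket -> illegal
(4,7): no bracket -> illegal
(5,3): no bracket -> illegal
(5,6): no bracket -> illegal
(5,7): no bracket -> illegal
(6,3): no bracket -> illegal
(6,5): flips 1 -> legal
(6,6): flips 1 -> legal
(7,3): no bracket -> illegal
(7,4): flips 2 -> legal
(7,5): no bracket -> illegal
B mobility = 7
-- W to move --
(1,1): flips 3 -> legal
(1,2): no bracket -> illegal
(1,3): no bracket -> illegal
(2,1): no bracket -> illegal
(2,3): no bracket -> illegal
(2,4): no bracket -> illegal
(3,1): no bracket -> illegal
(3,2): flips 2 -> legal
(4,2): no bracket -> illegal
(4,5): no bracket -> illegal
(5,2): flips 1 -> legal
(5,3): flips 1 -> legal
W mobility = 4

Answer: B=7 W=4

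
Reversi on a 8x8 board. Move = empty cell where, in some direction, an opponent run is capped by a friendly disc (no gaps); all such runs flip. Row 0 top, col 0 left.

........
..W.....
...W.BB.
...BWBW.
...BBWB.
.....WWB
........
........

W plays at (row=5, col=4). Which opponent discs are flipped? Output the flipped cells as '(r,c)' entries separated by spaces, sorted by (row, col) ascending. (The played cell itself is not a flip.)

Answer: (4,4)

Derivation:
Dir NW: opp run (4,3), next='.' -> no flip
Dir N: opp run (4,4) capped by W -> flip
Dir NE: first cell 'W' (not opp) -> no flip
Dir W: first cell '.' (not opp) -> no flip
Dir E: first cell 'W' (not opp) -> no flip
Dir SW: first cell '.' (not opp) -> no flip
Dir S: first cell '.' (not opp) -> no flip
Dir SE: first cell '.' (not opp) -> no flip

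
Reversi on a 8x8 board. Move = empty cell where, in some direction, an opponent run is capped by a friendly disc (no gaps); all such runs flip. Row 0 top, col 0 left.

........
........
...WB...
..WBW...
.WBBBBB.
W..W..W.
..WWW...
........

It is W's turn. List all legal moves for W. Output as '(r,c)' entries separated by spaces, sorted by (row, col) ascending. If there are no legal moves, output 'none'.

Answer: (1,4) (2,5) (3,1) (3,5) (3,6) (4,7) (5,2) (5,4)

Derivation:
(1,3): no bracket -> illegal
(1,4): flips 1 -> legal
(1,5): no bracket -> illegal
(2,2): no bracket -> illegal
(2,5): flips 1 -> legal
(3,1): flips 1 -> legal
(3,5): flips 1 -> legal
(3,6): flips 1 -> legal
(3,7): no bracket -> illegal
(4,7): flips 5 -> legal
(5,1): no bracket -> illegal
(5,2): flips 2 -> legal
(5,4): flips 2 -> legal
(5,5): no bracket -> illegal
(5,7): no bracket -> illegal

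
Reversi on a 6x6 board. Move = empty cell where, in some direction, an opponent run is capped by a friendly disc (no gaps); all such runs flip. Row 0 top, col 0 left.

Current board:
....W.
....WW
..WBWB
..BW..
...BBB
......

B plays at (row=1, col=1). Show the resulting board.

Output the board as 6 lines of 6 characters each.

Answer: ....W.
.B..WW
..BBWB
..BB..
...BBB
......

Derivation:
Place B at (1,1); scan 8 dirs for brackets.
Dir NW: first cell '.' (not opp) -> no flip
Dir N: first cell '.' (not opp) -> no flip
Dir NE: first cell '.' (not opp) -> no flip
Dir W: first cell '.' (not opp) -> no flip
Dir E: first cell '.' (not opp) -> no flip
Dir SW: first cell '.' (not opp) -> no flip
Dir S: first cell '.' (not opp) -> no flip
Dir SE: opp run (2,2) (3,3) capped by B -> flip
All flips: (2,2) (3,3)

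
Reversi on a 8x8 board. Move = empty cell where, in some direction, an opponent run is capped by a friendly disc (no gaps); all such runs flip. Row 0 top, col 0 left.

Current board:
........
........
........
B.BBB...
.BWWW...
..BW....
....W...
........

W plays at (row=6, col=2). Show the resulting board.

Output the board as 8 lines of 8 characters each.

Place W at (6,2); scan 8 dirs for brackets.
Dir NW: first cell '.' (not opp) -> no flip
Dir N: opp run (5,2) capped by W -> flip
Dir NE: first cell 'W' (not opp) -> no flip
Dir W: first cell '.' (not opp) -> no flip
Dir E: first cell '.' (not opp) -> no flip
Dir SW: first cell '.' (not opp) -> no flip
Dir S: first cell '.' (not opp) -> no flip
Dir SE: first cell '.' (not opp) -> no flip
All flips: (5,2)

Answer: ........
........
........
B.BBB...
.BWWW...
..WW....
..W.W...
........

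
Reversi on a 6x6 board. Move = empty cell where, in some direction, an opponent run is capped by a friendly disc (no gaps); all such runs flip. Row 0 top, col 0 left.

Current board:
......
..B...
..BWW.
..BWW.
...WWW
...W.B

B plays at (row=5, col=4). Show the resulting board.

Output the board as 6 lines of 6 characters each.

Place B at (5,4); scan 8 dirs for brackets.
Dir NW: opp run (4,3) capped by B -> flip
Dir N: opp run (4,4) (3,4) (2,4), next='.' -> no flip
Dir NE: opp run (4,5), next=edge -> no flip
Dir W: opp run (5,3), next='.' -> no flip
Dir E: first cell 'B' (not opp) -> no flip
Dir SW: edge -> no flip
Dir S: edge -> no flip
Dir SE: edge -> no flip
All flips: (4,3)

Answer: ......
..B...
..BWW.
..BWW.
...BWW
...WBB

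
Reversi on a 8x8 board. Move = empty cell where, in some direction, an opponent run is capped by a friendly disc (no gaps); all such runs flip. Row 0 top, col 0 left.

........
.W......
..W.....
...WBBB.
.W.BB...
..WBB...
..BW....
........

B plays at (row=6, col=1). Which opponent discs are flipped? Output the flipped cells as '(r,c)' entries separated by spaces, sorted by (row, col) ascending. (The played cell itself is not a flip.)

Dir NW: first cell '.' (not opp) -> no flip
Dir N: first cell '.' (not opp) -> no flip
Dir NE: opp run (5,2) capped by B -> flip
Dir W: first cell '.' (not opp) -> no flip
Dir E: first cell 'B' (not opp) -> no flip
Dir SW: first cell '.' (not opp) -> no flip
Dir S: first cell '.' (not opp) -> no flip
Dir SE: first cell '.' (not opp) -> no flip

Answer: (5,2)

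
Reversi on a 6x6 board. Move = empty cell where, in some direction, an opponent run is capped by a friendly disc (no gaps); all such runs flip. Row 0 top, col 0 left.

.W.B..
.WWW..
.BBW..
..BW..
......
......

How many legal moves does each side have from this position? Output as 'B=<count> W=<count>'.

Answer: B=8 W=5

Derivation:
-- B to move --
(0,0): flips 1 -> legal
(0,2): flips 1 -> legal
(0,4): flips 1 -> legal
(1,0): no bracket -> illegal
(1,4): flips 1 -> legal
(2,0): no bracket -> illegal
(2,4): flips 1 -> legal
(3,4): flips 1 -> legal
(4,2): no bracket -> illegal
(4,3): flips 3 -> legal
(4,4): flips 1 -> legal
B mobility = 8
-- W to move --
(0,2): no bracket -> illegal
(0,4): no bracket -> illegal
(1,0): no bracket -> illegal
(1,4): no bracket -> illegal
(2,0): flips 2 -> legal
(3,0): flips 1 -> legal
(3,1): flips 3 -> legal
(4,1): flips 1 -> legal
(4,2): flips 2 -> legal
(4,3): no bracket -> illegal
W mobility = 5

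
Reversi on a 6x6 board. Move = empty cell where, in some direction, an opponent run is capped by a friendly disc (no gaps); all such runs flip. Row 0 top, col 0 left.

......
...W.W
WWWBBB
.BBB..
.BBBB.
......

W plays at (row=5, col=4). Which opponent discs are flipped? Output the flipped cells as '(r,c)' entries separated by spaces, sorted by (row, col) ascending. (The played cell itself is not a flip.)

Answer: (3,2) (4,3)

Derivation:
Dir NW: opp run (4,3) (3,2) capped by W -> flip
Dir N: opp run (4,4), next='.' -> no flip
Dir NE: first cell '.' (not opp) -> no flip
Dir W: first cell '.' (not opp) -> no flip
Dir E: first cell '.' (not opp) -> no flip
Dir SW: edge -> no flip
Dir S: edge -> no flip
Dir SE: edge -> no flip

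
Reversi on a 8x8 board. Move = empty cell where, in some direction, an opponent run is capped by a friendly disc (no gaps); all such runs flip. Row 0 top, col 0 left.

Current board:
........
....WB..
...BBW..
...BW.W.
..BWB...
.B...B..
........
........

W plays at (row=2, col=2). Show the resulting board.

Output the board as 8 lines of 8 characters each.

Place W at (2,2); scan 8 dirs for brackets.
Dir NW: first cell '.' (not opp) -> no flip
Dir N: first cell '.' (not opp) -> no flip
Dir NE: first cell '.' (not opp) -> no flip
Dir W: first cell '.' (not opp) -> no flip
Dir E: opp run (2,3) (2,4) capped by W -> flip
Dir SW: first cell '.' (not opp) -> no flip
Dir S: first cell '.' (not opp) -> no flip
Dir SE: opp run (3,3) (4,4) (5,5), next='.' -> no flip
All flips: (2,3) (2,4)

Answer: ........
....WB..
..WWWW..
...BW.W.
..BWB...
.B...B..
........
........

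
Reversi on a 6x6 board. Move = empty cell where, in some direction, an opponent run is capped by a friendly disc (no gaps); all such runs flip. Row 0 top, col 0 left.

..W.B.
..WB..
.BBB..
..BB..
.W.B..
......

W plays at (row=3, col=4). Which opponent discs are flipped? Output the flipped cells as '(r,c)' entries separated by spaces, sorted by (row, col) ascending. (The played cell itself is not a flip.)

Dir NW: opp run (2,3) capped by W -> flip
Dir N: first cell '.' (not opp) -> no flip
Dir NE: first cell '.' (not opp) -> no flip
Dir W: opp run (3,3) (3,2), next='.' -> no flip
Dir E: first cell '.' (not opp) -> no flip
Dir SW: opp run (4,3), next='.' -> no flip
Dir S: first cell '.' (not opp) -> no flip
Dir SE: first cell '.' (not opp) -> no flip

Answer: (2,3)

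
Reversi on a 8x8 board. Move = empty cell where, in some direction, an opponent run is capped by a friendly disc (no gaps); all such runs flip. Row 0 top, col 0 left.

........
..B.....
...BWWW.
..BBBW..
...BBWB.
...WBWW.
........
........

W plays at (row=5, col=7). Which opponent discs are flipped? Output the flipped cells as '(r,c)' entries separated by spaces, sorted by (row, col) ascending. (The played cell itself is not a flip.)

Answer: (4,6)

Derivation:
Dir NW: opp run (4,6) capped by W -> flip
Dir N: first cell '.' (not opp) -> no flip
Dir NE: edge -> no flip
Dir W: first cell 'W' (not opp) -> no flip
Dir E: edge -> no flip
Dir SW: first cell '.' (not opp) -> no flip
Dir S: first cell '.' (not opp) -> no flip
Dir SE: edge -> no flip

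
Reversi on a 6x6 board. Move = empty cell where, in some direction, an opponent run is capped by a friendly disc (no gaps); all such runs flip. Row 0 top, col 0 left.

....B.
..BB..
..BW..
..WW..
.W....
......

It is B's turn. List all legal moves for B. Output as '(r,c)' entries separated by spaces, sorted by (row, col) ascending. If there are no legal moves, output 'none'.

(1,4): no bracket -> illegal
(2,1): no bracket -> illegal
(2,4): flips 1 -> legal
(3,0): no bracket -> illegal
(3,1): no bracket -> illegal
(3,4): flips 1 -> legal
(4,0): no bracket -> illegal
(4,2): flips 1 -> legal
(4,3): flips 2 -> legal
(4,4): flips 1 -> legal
(5,0): no bracket -> illegal
(5,1): no bracket -> illegal
(5,2): no bracket -> illegal

Answer: (2,4) (3,4) (4,2) (4,3) (4,4)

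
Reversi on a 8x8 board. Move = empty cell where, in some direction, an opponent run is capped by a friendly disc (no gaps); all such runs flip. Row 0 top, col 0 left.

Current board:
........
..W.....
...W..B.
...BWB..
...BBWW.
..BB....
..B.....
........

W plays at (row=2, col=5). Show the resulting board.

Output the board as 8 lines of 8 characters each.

Place W at (2,5); scan 8 dirs for brackets.
Dir NW: first cell '.' (not opp) -> no flip
Dir N: first cell '.' (not opp) -> no flip
Dir NE: first cell '.' (not opp) -> no flip
Dir W: first cell '.' (not opp) -> no flip
Dir E: opp run (2,6), next='.' -> no flip
Dir SW: first cell 'W' (not opp) -> no flip
Dir S: opp run (3,5) capped by W -> flip
Dir SE: first cell '.' (not opp) -> no flip
All flips: (3,5)

Answer: ........
..W.....
...W.WB.
...BWW..
...BBWW.
..BB....
..B.....
........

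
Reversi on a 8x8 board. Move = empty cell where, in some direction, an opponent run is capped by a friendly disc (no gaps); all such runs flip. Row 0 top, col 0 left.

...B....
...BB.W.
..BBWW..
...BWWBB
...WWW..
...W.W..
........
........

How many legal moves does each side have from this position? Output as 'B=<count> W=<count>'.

Answer: B=7 W=9

Derivation:
-- B to move --
(0,5): no bracket -> illegal
(0,6): no bracket -> illegal
(0,7): no bracket -> illegal
(1,5): flips 1 -> legal
(1,7): no bracket -> illegal
(2,6): flips 2 -> legal
(2,7): no bracket -> illegal
(3,2): no bracket -> illegal
(4,2): no bracket -> illegal
(4,6): flips 2 -> legal
(5,2): no bracket -> illegal
(5,4): flips 4 -> legal
(5,6): flips 2 -> legal
(6,2): no bracket -> illegal
(6,3): flips 2 -> legal
(6,4): no bracket -> illegal
(6,5): no bracket -> illegal
(6,6): flips 2 -> legal
B mobility = 7
-- W to move --
(0,2): flips 1 -> legal
(0,4): flips 1 -> legal
(0,5): no bracket -> illegal
(1,1): flips 2 -> legal
(1,2): flips 1 -> legal
(1,5): no bracket -> illegal
(2,1): flips 2 -> legal
(2,6): no bracket -> illegal
(2,7): flips 1 -> legal
(3,1): no bracket -> illegal
(3,2): flips 1 -> legal
(4,2): flips 1 -> legal
(4,6): no bracket -> illegal
(4,7): flips 1 -> legal
W mobility = 9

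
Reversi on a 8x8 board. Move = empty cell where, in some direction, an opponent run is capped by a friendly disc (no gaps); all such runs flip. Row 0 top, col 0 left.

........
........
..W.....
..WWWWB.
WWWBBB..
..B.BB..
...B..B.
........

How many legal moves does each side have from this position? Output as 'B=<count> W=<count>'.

-- B to move --
(1,1): flips 2 -> legal
(1,2): flips 3 -> legal
(1,3): no bracket -> illegal
(2,1): flips 1 -> legal
(2,3): flips 2 -> legal
(2,4): flips 1 -> legal
(2,5): flips 2 -> legal
(2,6): flips 1 -> legal
(3,0): flips 1 -> legal
(3,1): flips 4 -> legal
(4,6): no bracket -> illegal
(5,0): no bracket -> illegal
(5,1): no bracket -> illegal
(5,3): no bracket -> illegal
B mobility = 9
-- W to move --
(2,5): no bracket -> illegal
(2,6): no bracket -> illegal
(2,7): no bracket -> illegal
(3,7): flips 1 -> legal
(4,6): flips 3 -> legal
(4,7): no bracket -> illegal
(5,1): no bracket -> illegal
(5,3): flips 2 -> legal
(5,6): flips 1 -> legal
(5,7): no bracket -> illegal
(6,1): flips 2 -> legal
(6,2): flips 1 -> legal
(6,4): flips 2 -> legal
(6,5): flips 4 -> legal
(6,7): no bracket -> illegal
(7,2): no bracket -> illegal
(7,3): no bracket -> illegal
(7,4): flips 2 -> legal
(7,5): no bracket -> illegal
(7,6): no bracket -> illegal
(7,7): flips 3 -> legal
W mobility = 10

Answer: B=9 W=10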